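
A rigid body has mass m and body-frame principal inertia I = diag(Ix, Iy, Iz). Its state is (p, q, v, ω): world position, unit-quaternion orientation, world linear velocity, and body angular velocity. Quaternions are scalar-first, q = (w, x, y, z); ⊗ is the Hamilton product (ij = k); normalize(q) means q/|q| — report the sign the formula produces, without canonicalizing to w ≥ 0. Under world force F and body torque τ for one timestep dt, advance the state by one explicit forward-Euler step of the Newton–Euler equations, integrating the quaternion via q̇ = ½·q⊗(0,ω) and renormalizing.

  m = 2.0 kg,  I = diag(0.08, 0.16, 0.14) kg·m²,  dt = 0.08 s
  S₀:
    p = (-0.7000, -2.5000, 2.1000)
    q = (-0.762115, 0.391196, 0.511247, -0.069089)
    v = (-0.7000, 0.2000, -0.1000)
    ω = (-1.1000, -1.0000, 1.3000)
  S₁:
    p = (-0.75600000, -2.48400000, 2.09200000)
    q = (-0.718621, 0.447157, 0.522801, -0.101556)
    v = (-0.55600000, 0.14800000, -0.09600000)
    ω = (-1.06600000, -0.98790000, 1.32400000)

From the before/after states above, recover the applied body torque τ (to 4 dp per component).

τ = (0.0600, 0.1100, 0.1300)

rate change Δω = (0.03400000, 0.01210000, 0.02400000)
τ = I·(Δω/dt) + ω₀×(Iω₀) = (0.0600, 0.1100, 0.1300)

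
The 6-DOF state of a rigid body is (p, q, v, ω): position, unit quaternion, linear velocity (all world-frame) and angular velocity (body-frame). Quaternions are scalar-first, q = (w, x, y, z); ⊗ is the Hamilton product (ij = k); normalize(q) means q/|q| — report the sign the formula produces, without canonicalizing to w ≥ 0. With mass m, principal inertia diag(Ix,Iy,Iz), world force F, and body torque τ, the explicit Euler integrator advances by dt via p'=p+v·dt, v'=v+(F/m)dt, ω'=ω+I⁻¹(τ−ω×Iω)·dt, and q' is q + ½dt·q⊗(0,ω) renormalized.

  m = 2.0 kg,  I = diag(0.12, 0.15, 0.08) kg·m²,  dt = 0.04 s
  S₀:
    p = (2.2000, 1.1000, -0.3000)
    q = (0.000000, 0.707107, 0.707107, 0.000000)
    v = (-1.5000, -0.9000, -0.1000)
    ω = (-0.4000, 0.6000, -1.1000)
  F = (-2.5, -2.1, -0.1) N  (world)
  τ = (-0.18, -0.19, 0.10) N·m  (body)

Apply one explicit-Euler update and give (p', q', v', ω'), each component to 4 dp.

p' = (2.1400, 1.0640, -0.3040)
q' = (-0.0028, 0.6913, 0.7224, 0.0141)
v' = (-1.5500, -0.9420, -0.1020)
ω' = (-0.4754, 0.5446, -1.0464)

α = I⁻¹(τ − ω×Iω) = (-1.8850, -1.3840, 1.3400)
ω + α·dt = (-0.4754, 0.5446, -1.0464)
q⊗(0,ω) = (-0.1414214, -0.7778177, 0.7778177, 0.7071070)
q + ½dt·q⊗(0,ω), renormalized = (-0.0028, 0.6913, 0.7224, 0.0141)
a = (-1.2500, -1.0500, -0.0500)
new position p' = (2.1400, 1.0640, -0.3040)
v + (F/m)dt = (-1.5500, -0.9420, -0.1020)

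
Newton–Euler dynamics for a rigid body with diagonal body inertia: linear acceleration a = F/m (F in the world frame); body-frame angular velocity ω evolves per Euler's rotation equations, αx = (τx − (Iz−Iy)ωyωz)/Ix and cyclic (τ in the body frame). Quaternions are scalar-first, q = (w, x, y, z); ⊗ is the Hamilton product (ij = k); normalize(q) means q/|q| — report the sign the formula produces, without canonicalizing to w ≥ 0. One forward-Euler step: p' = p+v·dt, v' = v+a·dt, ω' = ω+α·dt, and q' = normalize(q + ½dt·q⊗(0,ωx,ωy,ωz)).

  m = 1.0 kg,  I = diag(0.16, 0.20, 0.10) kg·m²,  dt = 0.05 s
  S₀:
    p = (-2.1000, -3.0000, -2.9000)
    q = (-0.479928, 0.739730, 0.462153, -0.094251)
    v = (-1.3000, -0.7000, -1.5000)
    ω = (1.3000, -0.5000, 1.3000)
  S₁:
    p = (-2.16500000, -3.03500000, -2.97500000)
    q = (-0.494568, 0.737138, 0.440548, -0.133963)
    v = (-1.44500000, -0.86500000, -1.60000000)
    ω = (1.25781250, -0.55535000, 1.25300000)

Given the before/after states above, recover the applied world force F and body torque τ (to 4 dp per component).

F = (-2.9000, -3.3000, -2.0000)
τ = (-0.0700, -0.1200, -0.1200)

v₁ − v₀ = (-0.14500000, -0.16500000, -0.10000000)
applied force F = (-2.9000, -3.3000, -2.0000)
rate change Δω = (-0.04218750, -0.05535000, -0.04700000)
applied torque τ = (-0.0700, -0.1200, -0.1200)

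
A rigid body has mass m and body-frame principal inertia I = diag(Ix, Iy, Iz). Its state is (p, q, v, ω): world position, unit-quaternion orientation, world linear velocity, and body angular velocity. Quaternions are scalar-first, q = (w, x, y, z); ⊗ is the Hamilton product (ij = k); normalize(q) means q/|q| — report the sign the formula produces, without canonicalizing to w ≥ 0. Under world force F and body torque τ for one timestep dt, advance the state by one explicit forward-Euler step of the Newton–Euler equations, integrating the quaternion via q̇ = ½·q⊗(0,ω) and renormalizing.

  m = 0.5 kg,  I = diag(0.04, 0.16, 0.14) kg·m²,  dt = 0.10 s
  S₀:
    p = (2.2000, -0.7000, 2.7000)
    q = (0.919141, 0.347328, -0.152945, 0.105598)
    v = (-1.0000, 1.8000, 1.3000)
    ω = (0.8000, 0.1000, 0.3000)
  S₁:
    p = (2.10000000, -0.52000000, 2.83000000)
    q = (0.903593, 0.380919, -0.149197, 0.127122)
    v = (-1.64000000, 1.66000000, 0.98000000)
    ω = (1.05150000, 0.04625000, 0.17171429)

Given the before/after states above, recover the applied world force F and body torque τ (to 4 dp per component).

velocity change Δv = (-0.64000000, -0.14000000, -0.32000000)
F = m·Δv/dt = (-3.2000, -0.7000, -1.6000)
Δω = ω₁−ω₀ = (0.25150000, -0.05375000, -0.12828571)
applied torque τ = (0.1000, -0.1100, -0.1700)

F = (-3.2000, -0.7000, -1.6000)
τ = (0.1000, -0.1100, -0.1700)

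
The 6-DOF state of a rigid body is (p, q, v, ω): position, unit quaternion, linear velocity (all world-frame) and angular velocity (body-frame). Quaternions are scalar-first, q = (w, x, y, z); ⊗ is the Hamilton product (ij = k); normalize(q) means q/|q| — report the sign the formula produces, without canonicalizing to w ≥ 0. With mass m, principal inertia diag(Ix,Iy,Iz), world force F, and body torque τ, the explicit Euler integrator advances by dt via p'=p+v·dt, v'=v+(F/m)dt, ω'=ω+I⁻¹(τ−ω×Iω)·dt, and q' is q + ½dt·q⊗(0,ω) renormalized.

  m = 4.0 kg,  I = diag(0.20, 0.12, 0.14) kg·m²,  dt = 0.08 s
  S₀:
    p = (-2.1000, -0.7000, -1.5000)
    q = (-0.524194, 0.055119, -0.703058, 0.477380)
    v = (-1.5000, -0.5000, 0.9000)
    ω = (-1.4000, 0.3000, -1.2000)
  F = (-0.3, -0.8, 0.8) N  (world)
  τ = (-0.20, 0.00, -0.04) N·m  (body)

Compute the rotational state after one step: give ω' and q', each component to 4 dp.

α = I⁻¹(τ − ω×Iω) = (-0.9640, -0.8400, -0.5257)
ω + α·dt = (-1.4771, 0.2328, -1.2421)
Hamilton product q⊗(0,ω) = (0.8609400, 1.4343272, -0.7594474, -0.3387127)
q' = normalize(q + ½dt·q⊗(0,ω)) = (-0.4884, 0.1122, -0.7314, 0.4625)

ω' = (-1.4771, 0.2328, -1.2421)
q' = (-0.4884, 0.1122, -0.7314, 0.4625)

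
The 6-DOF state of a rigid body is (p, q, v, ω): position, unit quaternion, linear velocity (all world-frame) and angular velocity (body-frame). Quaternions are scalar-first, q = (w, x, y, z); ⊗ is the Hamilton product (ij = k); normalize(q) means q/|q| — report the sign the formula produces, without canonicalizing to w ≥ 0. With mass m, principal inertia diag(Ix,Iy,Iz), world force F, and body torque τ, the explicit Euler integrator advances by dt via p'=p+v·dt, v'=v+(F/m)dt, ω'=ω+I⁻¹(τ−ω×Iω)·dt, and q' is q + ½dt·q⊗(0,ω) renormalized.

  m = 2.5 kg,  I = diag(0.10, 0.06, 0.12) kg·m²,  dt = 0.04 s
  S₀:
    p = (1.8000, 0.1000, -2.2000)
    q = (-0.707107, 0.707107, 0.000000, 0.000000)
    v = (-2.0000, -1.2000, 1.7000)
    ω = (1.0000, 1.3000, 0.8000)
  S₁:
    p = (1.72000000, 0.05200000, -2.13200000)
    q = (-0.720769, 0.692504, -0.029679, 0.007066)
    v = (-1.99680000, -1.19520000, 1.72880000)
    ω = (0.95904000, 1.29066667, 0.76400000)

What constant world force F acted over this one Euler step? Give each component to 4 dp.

velocity change Δv = (0.00320000, 0.00480000, 0.02880000)
m·(v₁−v₀)/dt = (0.2000, 0.3000, 1.8000)

F = (0.2000, 0.3000, 1.8000)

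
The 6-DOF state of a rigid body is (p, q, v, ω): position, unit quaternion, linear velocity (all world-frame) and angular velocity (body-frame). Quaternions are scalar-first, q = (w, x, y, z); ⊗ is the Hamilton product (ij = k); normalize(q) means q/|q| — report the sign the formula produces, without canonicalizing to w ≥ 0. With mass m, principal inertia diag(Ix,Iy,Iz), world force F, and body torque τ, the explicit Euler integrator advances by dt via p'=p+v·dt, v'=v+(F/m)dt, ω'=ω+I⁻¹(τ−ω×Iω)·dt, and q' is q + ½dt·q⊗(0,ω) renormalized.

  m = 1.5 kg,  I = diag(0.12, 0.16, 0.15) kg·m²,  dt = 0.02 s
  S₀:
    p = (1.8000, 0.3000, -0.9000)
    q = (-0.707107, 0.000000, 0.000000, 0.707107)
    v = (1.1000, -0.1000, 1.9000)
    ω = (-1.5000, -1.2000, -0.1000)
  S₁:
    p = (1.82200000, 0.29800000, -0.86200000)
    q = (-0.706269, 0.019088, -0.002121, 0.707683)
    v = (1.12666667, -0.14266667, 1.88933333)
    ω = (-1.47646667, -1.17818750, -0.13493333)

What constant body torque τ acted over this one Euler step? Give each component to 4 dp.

Δω = ω₁−ω₀ = (0.02353333, 0.02181250, -0.03493333)
ω₀×(Iω₀) = (-0.0012, -0.0045, 0.0720)
applied torque τ = (0.1400, 0.1700, -0.1900)

τ = (0.1400, 0.1700, -0.1900)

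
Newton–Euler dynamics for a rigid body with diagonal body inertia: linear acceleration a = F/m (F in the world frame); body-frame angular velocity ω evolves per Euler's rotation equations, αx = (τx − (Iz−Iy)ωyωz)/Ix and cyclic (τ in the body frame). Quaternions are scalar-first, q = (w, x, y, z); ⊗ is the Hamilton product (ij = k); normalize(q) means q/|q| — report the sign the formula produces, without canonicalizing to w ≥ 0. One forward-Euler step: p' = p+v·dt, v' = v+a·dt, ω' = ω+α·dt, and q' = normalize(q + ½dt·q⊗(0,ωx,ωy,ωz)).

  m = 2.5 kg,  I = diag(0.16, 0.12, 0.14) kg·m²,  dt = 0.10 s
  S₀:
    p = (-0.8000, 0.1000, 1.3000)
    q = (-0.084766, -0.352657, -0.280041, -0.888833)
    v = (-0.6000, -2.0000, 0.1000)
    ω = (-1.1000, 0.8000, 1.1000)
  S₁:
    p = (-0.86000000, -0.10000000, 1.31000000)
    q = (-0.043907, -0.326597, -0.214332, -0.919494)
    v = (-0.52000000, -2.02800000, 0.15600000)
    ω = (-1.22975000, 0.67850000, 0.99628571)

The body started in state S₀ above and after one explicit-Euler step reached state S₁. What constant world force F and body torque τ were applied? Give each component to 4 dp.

F = (2.0000, -0.7000, 1.4000)
τ = (-0.1900, -0.1700, -0.1100)

velocity change Δv = (0.08000000, -0.02800000, 0.05600000)
m·(v₁−v₀)/dt = (2.0000, -0.7000, 1.4000)
rate change Δω = (-0.12975000, -0.12150000, -0.10371429)
ω₀×(Iω₀) = (0.0176, -0.0242, 0.0352)
applied torque τ = (-0.1900, -0.1700, -0.1100)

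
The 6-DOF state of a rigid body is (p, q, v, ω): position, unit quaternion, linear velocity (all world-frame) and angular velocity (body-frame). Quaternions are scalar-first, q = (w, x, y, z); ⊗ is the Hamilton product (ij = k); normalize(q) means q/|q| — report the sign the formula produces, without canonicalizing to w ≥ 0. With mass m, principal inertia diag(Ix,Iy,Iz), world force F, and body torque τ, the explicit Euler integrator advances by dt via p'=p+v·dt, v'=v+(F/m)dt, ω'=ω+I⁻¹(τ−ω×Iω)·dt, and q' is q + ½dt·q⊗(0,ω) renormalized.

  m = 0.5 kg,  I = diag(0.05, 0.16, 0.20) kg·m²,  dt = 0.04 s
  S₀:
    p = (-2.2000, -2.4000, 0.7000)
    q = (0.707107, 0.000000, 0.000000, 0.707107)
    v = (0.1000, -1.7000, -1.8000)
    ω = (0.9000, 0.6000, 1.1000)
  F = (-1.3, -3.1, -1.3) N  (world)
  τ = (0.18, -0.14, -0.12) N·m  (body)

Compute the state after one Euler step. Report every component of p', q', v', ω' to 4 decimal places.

angular accel α = (3.0720, 0.0531, -0.8970)
ω + α·dt = (1.0229, 0.6021, 1.0641)
Hamilton product q⊗(0,ω) = (-0.7778177, 0.2121321, 1.0606605, 0.7778177)
updated quaternion q' = (0.6912, 0.0042, 0.0212, 0.7223)
new position p' = (-2.1960, -2.4680, 0.6280)
new velocity v' = (-0.0040, -1.9480, -1.9040)

p' = (-2.1960, -2.4680, 0.6280)
q' = (0.6912, 0.0042, 0.0212, 0.7223)
v' = (-0.0040, -1.9480, -1.9040)
ω' = (1.0229, 0.6021, 1.0641)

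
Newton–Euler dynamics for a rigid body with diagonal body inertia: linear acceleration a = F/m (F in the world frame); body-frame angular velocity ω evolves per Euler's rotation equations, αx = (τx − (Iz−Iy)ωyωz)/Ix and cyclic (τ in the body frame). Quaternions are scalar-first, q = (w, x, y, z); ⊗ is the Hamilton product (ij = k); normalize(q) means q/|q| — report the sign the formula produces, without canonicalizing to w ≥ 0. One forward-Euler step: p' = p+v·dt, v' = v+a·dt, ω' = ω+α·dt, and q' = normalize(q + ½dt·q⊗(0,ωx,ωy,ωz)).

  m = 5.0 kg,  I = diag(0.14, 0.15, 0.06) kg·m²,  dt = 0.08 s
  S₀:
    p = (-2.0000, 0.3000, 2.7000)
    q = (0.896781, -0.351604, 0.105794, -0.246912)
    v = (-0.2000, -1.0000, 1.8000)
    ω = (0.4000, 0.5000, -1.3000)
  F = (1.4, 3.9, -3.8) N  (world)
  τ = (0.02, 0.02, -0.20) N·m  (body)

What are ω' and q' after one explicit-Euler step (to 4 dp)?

ω' = (0.3780, 0.5329, -1.5693)
q' = (0.8860, -0.3373, 0.1013, -0.3018)

ω×(Iω) gyroscopic = (0.0585, -0.0416, 0.0020)
(τ − ω×Iω)/I = (-0.2750, 0.4107, -3.3667)
new body rate ω' = (0.3780, 0.5329, -1.5693)
q⊗(0,ω) = (-0.2332410, 0.3446362, -0.1074595, -1.3839349)
q' = normalize(q + ½dt·q⊗(0,ω)) = (0.8860, -0.3373, 0.1013, -0.3018)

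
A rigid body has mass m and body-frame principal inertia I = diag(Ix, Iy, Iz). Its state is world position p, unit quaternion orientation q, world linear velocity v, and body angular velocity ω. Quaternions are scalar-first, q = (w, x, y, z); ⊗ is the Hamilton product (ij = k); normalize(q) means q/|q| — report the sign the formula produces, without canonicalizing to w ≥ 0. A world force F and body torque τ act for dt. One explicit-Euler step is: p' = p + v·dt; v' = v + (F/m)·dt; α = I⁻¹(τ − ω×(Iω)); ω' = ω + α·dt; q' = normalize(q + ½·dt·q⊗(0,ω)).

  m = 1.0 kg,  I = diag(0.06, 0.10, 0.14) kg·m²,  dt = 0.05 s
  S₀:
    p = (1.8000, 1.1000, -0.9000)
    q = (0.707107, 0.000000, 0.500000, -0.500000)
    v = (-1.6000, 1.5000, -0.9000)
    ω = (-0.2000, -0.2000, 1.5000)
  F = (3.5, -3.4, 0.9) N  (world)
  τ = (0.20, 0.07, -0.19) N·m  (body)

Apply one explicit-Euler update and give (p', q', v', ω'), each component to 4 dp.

p' = (1.7200, 1.1750, -0.9450)
q' = (0.7278, 0.0127, 0.4986, -0.4706)
v' = (-1.4250, 1.3300, -0.8550)
ω' = (-0.0233, -0.1770, 1.4316)

a = (3.5000, -3.4000, 0.9000)
p + v·dt = (1.7200, 1.1750, -0.9450)
v' = v + a·dt = (-1.4250, 1.3300, -0.8550)
(τ − ω×Iω)/I = (3.5333, 0.4600, -1.3686)
new body rate ω' = (-0.0233, -0.1770, 1.4316)
2q̇ = q⊗(0,ω) = (0.8500000, 0.5085786, -0.0414214, 1.1606605)
q' = normalize(q + ½dt·q⊗(0,ω)) = (0.7278, 0.0127, 0.4986, -0.4706)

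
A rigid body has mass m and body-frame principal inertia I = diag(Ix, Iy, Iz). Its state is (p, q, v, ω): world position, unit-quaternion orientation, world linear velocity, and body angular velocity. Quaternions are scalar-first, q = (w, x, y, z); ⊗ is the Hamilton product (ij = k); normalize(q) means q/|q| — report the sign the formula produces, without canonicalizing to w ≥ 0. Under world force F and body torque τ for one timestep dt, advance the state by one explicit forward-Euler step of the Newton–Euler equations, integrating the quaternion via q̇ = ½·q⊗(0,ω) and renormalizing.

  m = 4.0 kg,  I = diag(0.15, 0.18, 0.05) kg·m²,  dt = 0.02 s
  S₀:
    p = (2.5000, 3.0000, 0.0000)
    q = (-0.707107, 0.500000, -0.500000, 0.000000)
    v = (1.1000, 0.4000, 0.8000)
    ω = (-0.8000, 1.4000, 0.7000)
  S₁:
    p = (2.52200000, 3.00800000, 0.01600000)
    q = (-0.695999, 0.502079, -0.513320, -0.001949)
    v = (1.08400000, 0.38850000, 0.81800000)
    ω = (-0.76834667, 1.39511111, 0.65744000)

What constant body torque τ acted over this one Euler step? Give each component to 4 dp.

τ = (0.1100, -0.1000, -0.1400)

rate change Δω = (0.03165333, -0.00488889, -0.04256000)
I·α + gyro = (0.1100, -0.1000, -0.1400)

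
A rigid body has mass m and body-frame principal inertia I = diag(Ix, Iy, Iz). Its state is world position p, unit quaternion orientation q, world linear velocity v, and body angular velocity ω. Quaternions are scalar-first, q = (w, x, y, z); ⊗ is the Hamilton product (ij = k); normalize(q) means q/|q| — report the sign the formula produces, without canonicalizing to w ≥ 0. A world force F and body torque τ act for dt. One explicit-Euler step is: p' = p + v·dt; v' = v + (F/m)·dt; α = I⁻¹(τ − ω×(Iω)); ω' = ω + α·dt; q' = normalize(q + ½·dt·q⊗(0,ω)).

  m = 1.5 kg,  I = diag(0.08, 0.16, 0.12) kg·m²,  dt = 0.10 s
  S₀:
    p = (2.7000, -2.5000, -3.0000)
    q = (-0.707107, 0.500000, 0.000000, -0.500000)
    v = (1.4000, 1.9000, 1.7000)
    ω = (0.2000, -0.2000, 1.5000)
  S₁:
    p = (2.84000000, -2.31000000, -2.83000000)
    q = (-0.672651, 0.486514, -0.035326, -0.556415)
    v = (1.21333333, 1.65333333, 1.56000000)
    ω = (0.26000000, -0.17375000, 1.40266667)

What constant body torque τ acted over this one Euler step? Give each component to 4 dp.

τ = (0.0600, 0.0300, -0.1200)

rate change Δω = (0.06000000, 0.02625000, -0.09733333)
applied torque τ = (0.0600, 0.0300, -0.1200)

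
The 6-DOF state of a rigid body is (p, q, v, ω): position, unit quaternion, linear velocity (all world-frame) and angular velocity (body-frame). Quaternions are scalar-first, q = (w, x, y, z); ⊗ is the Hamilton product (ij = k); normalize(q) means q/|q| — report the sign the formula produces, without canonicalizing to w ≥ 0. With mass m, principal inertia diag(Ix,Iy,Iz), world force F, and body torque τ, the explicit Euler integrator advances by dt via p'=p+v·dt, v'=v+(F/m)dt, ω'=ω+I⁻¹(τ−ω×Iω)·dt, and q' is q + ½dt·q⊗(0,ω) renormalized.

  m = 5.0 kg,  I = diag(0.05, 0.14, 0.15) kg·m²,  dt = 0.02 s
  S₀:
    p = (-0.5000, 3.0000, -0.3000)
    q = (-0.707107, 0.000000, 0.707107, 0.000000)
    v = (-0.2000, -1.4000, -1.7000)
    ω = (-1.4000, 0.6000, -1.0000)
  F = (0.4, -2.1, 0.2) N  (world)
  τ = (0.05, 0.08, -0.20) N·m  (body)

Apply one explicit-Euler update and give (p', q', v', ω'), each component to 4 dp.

p' = (-0.5040, 2.9720, -0.3340)
q' = (-0.7112, 0.0028, 0.7027, 0.0170)
v' = (-0.1984, -1.4084, -1.6992)
ω' = (-1.3776, 0.6314, -1.0166)

a = (0.0800, -0.4200, 0.0400)
p + v·dt = (-0.5040, 2.9720, -0.3340)
v' = v + a·dt = (-0.1984, -1.4084, -1.6992)
gyro term ω×Iω = (-0.0060, -0.1400, -0.0756)
α = I⁻¹(τ − ω×Iω) = (1.1200, 1.5714, -0.8293)
ω' = ω + α·dt = (-1.3776, 0.6314, -1.0166)
Hamilton product q⊗(0,ω) = (-0.4242642, 0.2828428, -0.4242642, 1.6970568)
q + ½dt·q⊗(0,ω), renormalized = (-0.7112, 0.0028, 0.7027, 0.0170)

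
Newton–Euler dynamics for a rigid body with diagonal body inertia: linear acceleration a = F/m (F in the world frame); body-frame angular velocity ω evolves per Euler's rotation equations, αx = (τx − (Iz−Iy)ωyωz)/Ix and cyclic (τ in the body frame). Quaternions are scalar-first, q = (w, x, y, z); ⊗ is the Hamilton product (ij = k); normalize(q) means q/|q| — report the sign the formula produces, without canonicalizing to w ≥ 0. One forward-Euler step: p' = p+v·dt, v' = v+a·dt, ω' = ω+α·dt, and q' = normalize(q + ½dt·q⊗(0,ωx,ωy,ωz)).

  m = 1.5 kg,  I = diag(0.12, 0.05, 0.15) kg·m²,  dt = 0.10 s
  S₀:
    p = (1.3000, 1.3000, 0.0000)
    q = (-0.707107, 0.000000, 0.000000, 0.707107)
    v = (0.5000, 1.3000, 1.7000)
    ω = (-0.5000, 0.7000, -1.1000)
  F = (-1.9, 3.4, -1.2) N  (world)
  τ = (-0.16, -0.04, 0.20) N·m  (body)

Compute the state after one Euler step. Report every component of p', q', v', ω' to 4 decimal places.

p' = (1.3500, 1.4300, 0.1700)
q' = (-0.6666, -0.0071, -0.0423, 0.7442)
v' = (0.3733, 1.5267, 1.6200)
ω' = (-0.5692, 0.6530, -0.9830)

new position p' = (1.3500, 1.4300, 0.1700)
v' = v + a·dt = (0.3733, 1.5267, 1.6200)
angular accel α = (-0.6917, -0.4700, 1.1700)
ω' = ω + α·dt = (-0.5692, 0.6530, -0.9830)
2q̇ = q⊗(0,ω) = (0.7778177, -0.1414214, -0.8485284, 0.7778177)
q' = normalize(q + ½dt·q⊗(0,ω)) = (-0.6666, -0.0071, -0.0423, 0.7442)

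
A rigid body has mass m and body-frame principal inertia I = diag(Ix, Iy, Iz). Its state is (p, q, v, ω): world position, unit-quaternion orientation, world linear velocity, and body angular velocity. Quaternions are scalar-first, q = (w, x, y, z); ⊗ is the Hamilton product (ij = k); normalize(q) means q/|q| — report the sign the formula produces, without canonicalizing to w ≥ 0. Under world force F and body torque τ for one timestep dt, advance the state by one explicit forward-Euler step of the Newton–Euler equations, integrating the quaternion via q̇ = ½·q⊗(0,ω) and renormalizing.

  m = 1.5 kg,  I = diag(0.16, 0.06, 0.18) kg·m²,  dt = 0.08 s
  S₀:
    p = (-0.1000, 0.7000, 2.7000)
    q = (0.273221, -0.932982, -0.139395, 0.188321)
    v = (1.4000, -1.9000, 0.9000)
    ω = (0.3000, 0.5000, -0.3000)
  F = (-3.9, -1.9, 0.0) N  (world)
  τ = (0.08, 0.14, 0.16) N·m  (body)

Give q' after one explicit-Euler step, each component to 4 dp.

Hamilton product q⊗(0,ω) = (0.4060884, 0.0296243, -0.0867878, -0.5066388)
updated quaternion q' = (0.2894, -0.9315, -0.1428, 0.1680)

q' = (0.2894, -0.9315, -0.1428, 0.1680)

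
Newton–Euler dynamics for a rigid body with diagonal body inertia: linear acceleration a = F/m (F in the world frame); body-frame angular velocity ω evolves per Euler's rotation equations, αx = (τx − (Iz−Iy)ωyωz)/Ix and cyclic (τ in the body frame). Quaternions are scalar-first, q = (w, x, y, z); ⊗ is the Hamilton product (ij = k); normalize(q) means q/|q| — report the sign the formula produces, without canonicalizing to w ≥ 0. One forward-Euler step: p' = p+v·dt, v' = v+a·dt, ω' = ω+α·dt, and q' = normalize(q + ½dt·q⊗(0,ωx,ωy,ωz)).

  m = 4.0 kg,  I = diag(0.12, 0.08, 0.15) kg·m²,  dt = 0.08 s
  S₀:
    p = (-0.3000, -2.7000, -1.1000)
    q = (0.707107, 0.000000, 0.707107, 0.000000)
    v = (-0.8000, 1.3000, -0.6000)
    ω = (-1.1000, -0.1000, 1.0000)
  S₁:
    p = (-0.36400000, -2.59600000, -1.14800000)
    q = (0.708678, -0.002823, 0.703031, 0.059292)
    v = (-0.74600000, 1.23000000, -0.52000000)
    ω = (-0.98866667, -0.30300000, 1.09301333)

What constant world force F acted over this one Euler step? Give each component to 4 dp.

velocity change Δv = (0.05400000, -0.07000000, 0.08000000)
F = m·Δv/dt = (2.7000, -3.5000, 4.0000)

F = (2.7000, -3.5000, 4.0000)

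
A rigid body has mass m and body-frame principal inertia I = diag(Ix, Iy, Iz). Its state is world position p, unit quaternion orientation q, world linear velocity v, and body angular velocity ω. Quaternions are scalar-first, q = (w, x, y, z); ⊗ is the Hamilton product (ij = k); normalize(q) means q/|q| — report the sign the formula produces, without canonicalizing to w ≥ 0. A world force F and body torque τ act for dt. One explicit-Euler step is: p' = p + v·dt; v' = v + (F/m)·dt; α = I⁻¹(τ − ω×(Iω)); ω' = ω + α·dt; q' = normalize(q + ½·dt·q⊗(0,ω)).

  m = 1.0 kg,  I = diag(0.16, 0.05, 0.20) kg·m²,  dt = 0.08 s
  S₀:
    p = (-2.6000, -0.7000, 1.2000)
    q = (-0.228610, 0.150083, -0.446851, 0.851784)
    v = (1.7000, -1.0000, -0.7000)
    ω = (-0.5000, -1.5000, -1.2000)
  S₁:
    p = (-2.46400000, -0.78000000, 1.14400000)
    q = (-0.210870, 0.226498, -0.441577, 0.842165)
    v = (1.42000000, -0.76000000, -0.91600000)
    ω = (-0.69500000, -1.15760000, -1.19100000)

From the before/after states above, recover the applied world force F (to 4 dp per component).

velocity change Δv = (-0.28000000, 0.24000000, -0.21600000)
F = m·Δv/dt = (-3.5000, 3.0000, -2.7000)

F = (-3.5000, 3.0000, -2.7000)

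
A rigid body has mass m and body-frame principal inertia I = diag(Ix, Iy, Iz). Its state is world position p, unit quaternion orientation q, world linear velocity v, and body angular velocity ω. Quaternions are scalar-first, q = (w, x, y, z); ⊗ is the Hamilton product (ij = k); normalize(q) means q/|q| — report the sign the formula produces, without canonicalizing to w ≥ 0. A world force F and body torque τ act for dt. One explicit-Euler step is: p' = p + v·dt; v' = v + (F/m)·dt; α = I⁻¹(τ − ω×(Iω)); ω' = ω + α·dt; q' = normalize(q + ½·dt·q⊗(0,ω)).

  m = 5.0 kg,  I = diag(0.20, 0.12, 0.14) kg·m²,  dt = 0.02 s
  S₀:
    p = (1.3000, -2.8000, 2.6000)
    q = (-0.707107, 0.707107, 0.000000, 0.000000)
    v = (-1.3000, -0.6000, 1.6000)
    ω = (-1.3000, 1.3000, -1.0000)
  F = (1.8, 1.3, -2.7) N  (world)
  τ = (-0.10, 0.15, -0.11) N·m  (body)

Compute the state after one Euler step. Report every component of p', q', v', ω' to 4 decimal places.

α = I⁻¹(τ − ω×Iω) = (-0.3700, 0.6000, -1.7514)
new body rate ω' = (-1.3074, 1.3120, -1.0350)
2q̇ = q⊗(0,ω) = (0.9192391, 0.9192391, -0.2121321, 1.6263461)
q' = normalize(q + ½dt·q⊗(0,ω)) = (-0.6978, 0.7161, -0.0021, 0.0163)
new position p' = (1.2740, -2.8120, 2.6320)
v + (F/m)dt = (-1.2928, -0.5948, 1.5892)

p' = (1.2740, -2.8120, 2.6320)
q' = (-0.6978, 0.7161, -0.0021, 0.0163)
v' = (-1.2928, -0.5948, 1.5892)
ω' = (-1.3074, 1.3120, -1.0350)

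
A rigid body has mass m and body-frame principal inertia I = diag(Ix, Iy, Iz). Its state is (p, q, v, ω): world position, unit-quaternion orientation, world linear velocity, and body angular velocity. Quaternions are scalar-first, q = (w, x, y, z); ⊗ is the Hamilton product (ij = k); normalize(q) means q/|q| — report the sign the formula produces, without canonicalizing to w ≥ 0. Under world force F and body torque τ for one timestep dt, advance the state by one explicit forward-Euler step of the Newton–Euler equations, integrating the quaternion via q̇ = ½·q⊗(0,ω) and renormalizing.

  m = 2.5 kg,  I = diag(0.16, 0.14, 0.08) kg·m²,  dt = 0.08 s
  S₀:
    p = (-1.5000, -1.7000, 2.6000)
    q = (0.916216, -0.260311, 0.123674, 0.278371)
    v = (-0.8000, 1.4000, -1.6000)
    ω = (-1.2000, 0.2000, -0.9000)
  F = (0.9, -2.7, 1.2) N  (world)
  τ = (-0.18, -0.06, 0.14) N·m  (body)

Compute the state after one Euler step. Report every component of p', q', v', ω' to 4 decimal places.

p' = (-1.5640, -1.5880, 2.4720)
q' = (0.9111, -0.3104, 0.1081, 0.2488)
v' = (-0.7712, 1.3136, -1.5616)
ω' = (-1.2954, 0.1163, -0.7648)

ω×(Iω) gyroscopic = (0.0108, 0.0864, 0.0048)
α = I⁻¹(τ − ω×Iω) = (-1.1925, -1.0457, 1.6900)
new body rate ω' = (-1.2954, 0.1163, -0.7648)
q⊗(0,ω) = (-0.0865741, -1.2664400, -0.3850819, -0.7282478)
updated quaternion q' = (0.9111, -0.3104, 0.1081, 0.2488)
a = F/m = (0.3600, -1.0800, 0.4800)
p' = p + v·dt = (-1.5640, -1.5880, 2.4720)
v + (F/m)dt = (-0.7712, 1.3136, -1.5616)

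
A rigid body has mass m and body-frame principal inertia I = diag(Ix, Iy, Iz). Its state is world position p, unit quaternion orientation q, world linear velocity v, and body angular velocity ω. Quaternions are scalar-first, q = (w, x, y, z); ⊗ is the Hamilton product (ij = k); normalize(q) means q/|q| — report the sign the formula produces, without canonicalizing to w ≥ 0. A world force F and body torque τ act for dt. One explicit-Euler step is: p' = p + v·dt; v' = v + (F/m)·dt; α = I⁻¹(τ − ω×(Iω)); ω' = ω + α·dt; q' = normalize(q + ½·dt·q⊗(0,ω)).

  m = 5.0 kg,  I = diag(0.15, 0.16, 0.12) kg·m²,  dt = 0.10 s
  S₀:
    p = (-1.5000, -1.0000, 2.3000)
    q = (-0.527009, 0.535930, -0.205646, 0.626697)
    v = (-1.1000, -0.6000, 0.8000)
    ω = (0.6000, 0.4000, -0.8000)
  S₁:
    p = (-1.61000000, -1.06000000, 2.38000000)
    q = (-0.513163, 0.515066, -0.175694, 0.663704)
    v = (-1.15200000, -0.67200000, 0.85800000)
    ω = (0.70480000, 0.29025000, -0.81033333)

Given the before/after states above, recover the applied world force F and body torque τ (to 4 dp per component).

F = (-2.6000, -3.6000, 2.9000)
τ = (0.1700, -0.1900, -0.0100)

velocity change Δv = (-0.05200000, -0.07200000, 0.05800000)
m·(v₁−v₀)/dt = (-2.6000, -3.6000, 2.9000)
Δω = ω₁−ω₀ = (0.10480000, -0.10975000, -0.01033333)
applied torque τ = (0.1700, -0.1900, -0.0100)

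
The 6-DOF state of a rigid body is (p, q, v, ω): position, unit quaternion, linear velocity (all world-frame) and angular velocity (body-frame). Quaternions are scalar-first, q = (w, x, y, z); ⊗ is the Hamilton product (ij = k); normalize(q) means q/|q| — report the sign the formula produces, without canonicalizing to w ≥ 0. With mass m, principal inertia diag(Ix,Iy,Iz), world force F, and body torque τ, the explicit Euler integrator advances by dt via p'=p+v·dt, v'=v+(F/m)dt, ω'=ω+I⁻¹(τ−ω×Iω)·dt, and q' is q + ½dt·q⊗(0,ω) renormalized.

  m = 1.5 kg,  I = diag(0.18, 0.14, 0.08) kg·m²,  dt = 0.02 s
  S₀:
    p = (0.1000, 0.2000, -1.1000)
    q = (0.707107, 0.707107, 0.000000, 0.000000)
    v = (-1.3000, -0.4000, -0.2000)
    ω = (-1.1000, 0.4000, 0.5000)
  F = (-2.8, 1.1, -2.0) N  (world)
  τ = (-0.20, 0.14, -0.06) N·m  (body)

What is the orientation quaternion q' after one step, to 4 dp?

2q̇ = q⊗(0,ω) = (0.7778177, -0.7778177, -0.0707107, 0.6363963)
updated quaternion q' = (0.7148, 0.6993, -0.0007, 0.0064)

q' = (0.7148, 0.6993, -0.0007, 0.0064)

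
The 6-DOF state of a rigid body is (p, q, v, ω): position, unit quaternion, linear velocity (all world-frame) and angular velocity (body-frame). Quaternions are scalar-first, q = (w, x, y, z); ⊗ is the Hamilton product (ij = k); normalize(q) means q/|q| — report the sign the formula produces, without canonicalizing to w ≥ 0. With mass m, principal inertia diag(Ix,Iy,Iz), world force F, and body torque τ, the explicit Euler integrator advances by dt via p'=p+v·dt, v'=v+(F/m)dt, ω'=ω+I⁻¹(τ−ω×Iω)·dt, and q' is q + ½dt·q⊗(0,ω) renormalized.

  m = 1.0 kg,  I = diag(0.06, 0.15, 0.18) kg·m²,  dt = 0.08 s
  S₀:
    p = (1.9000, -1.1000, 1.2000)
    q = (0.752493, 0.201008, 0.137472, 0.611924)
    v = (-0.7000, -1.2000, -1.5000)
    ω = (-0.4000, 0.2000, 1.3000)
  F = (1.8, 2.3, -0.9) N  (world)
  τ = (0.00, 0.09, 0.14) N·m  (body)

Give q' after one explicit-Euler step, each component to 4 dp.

2q̇ = q⊗(0,ω) = (-0.7425924, -0.2446684, -0.3555814, 1.0734313)
q' = normalize(q + ½dt·q⊗(0,ω)) = (0.7217, 0.1909, 0.1231, 0.6539)

q' = (0.7217, 0.1909, 0.1231, 0.6539)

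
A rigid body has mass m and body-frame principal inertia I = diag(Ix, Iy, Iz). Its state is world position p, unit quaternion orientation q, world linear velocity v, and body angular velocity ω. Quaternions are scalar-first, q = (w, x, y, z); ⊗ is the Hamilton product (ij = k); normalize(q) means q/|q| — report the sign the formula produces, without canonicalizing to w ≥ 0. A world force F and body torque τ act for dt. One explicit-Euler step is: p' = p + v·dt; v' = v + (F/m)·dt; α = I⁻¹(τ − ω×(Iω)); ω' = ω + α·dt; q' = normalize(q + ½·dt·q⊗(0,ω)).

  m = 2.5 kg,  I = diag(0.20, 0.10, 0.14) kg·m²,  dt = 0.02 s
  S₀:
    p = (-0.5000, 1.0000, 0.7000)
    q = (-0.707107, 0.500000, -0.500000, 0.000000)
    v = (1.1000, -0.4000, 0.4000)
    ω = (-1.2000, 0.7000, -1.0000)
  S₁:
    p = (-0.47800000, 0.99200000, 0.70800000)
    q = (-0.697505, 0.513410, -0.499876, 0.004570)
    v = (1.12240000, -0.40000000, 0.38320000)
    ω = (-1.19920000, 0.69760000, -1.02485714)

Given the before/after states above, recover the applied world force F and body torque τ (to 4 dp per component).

F = (2.8000, 0.0000, -2.1000)
τ = (-0.0200, 0.0600, -0.0900)

ω₁ − ω₀ = (0.00080000, -0.00240000, -0.02485714)
applied torque τ = (-0.0200, 0.0600, -0.0900)
v₁ − v₀ = (0.02240000, 0.00000000, -0.01680000)
applied force F = (2.8000, 0.0000, -2.1000)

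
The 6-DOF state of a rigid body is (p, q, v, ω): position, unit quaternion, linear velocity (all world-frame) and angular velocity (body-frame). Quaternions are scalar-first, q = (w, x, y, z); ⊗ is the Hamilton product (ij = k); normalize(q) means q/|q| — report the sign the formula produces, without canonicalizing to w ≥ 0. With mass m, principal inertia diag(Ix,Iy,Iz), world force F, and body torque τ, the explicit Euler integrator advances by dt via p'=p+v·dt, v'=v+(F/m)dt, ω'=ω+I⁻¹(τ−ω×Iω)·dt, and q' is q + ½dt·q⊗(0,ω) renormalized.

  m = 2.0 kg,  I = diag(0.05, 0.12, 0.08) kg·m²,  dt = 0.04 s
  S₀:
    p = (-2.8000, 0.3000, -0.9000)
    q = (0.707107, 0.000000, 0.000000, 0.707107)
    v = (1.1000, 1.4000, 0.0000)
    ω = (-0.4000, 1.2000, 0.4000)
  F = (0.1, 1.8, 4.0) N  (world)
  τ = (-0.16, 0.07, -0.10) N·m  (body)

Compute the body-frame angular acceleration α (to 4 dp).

precession coupling ω×(Iω) = (-0.0192, 0.0048, -0.0336)
α = I⁻¹(τ − ω×Iω) = (-2.8160, 0.5433, -0.8300)

α = (-2.8160, 0.5433, -0.8300)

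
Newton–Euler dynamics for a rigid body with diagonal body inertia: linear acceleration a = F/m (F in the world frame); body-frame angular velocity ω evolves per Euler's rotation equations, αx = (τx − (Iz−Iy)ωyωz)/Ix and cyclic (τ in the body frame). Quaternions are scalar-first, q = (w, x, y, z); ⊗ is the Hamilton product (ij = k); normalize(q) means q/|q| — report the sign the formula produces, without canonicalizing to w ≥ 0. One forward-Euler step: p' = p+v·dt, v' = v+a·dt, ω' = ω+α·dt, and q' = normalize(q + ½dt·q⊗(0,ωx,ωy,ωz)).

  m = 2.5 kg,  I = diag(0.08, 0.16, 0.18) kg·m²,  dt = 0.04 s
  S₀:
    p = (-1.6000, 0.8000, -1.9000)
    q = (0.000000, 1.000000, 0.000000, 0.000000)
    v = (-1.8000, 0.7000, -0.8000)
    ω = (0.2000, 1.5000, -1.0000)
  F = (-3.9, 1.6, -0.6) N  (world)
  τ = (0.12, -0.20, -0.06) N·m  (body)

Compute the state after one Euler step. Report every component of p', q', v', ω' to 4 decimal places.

new position p' = (-1.6720, 0.8280, -1.9320)
new velocity v' = (-1.8624, 0.7256, -0.8096)
gyro term ω×Iω = (-0.0300, 0.0200, 0.0240)
angular accel α = (1.8750, -1.3750, -0.4667)
new body rate ω' = (0.2750, 1.4450, -1.0187)
Hamilton product q⊗(0,ω) = (-0.2000000, 0.0000000, 1.0000000, 1.5000000)
q + ½dt·q⊗(0,ω), renormalized = (-0.0040, 0.9993, 0.0200, 0.0300)

p' = (-1.6720, 0.8280, -1.9320)
q' = (-0.0040, 0.9993, 0.0200, 0.0300)
v' = (-1.8624, 0.7256, -0.8096)
ω' = (0.2750, 1.4450, -1.0187)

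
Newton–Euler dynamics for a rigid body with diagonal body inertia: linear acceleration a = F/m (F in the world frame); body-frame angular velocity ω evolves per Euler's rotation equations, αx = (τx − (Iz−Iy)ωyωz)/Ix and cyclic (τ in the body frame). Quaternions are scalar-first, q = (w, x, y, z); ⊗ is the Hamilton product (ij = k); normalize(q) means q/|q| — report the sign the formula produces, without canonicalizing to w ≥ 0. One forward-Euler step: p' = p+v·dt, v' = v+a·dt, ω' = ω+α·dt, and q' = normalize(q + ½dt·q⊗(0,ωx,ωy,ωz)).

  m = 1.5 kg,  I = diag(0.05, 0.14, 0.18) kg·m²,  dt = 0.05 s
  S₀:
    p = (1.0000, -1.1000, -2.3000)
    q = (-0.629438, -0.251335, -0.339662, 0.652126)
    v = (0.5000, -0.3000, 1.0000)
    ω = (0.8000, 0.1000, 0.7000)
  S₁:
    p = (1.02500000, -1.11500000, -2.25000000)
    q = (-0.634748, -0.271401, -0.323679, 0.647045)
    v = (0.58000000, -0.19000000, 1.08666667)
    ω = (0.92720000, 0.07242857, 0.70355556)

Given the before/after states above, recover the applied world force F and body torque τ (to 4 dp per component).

ω₁ − ω₀ = (0.12720000, -0.02757143, 0.00355556)
I·α + gyro = (0.1300, -0.1500, 0.0200)
velocity change Δv = (0.08000000, 0.11000000, 0.08666667)
applied force F = (2.4000, 3.3000, 2.6000)

F = (2.4000, 3.3000, 2.6000)
τ = (0.1300, -0.1500, 0.0200)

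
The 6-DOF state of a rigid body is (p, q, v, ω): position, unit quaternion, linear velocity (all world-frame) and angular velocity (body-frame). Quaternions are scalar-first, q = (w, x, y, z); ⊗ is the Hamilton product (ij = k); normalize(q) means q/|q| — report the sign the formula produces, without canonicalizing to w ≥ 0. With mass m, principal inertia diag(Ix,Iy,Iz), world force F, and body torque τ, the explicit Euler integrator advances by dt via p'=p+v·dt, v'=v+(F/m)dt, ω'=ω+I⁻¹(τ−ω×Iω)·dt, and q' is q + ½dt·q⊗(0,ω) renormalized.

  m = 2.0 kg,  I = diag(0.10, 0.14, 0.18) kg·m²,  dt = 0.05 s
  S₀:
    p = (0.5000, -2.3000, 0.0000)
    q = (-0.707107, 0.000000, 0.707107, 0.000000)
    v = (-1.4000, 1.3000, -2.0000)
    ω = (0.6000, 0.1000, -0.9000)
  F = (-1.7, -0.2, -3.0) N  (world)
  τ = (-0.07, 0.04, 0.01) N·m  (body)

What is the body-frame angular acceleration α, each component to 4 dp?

precession coupling ω×(Iω) = (-0.0036, 0.0432, 0.0024)
(τ − ω×Iω)/I = (-0.6640, -0.0229, 0.0422)

α = (-0.6640, -0.0229, 0.0422)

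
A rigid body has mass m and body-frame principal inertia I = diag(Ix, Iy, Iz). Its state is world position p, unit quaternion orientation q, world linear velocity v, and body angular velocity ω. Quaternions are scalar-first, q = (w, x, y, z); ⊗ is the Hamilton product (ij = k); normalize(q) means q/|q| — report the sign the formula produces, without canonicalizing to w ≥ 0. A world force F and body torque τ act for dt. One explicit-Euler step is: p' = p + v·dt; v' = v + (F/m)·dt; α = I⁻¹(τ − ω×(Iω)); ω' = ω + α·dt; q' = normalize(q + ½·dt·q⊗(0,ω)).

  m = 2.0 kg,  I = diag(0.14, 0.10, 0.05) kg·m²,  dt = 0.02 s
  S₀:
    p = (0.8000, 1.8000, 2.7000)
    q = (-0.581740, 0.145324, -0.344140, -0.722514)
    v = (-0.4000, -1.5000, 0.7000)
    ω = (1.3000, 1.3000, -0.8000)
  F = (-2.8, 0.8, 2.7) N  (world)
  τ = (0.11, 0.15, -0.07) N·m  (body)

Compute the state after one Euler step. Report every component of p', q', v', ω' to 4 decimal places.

p' = (0.7920, 1.7700, 2.7140)
q' = (-0.5848, 0.1499, -0.3599, -0.7114)
v' = (-0.4280, -1.4920, 0.7270)
ω' = (1.3083, 1.3487, -0.8010)

a = (-1.4000, 0.4000, 1.3500)
p + v·dt = (0.7920, 1.7700, 2.7140)
new velocity v' = (-0.4280, -1.4920, 0.7270)
precession coupling ω×(Iω) = (0.0520, -0.0936, -0.0676)
α = I⁻¹(τ − ω×Iω) = (0.4143, 2.4360, -0.0480)
new body rate ω' = (1.3083, 1.3487, -0.8010)
q⊗(0,ω) = (-0.3195504, 0.4583182, -1.5792710, 1.1016952)
q + ½dt·q⊗(0,ω), renormalized = (-0.5848, 0.1499, -0.3599, -0.7114)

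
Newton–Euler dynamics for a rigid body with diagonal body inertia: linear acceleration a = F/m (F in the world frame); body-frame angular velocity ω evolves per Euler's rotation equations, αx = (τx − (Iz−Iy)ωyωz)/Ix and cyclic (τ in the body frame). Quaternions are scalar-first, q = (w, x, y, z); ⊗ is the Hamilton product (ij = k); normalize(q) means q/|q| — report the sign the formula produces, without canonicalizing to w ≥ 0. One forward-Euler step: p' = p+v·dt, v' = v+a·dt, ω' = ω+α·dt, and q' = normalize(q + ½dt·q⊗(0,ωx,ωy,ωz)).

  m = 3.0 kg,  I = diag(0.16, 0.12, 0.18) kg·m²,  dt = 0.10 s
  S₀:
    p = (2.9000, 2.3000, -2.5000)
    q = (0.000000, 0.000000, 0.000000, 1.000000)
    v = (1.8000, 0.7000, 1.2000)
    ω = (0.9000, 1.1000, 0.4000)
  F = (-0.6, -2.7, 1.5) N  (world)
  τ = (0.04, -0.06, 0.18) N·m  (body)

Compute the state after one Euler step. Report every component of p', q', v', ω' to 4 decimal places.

p' = (3.0800, 2.3700, -2.3800)
q' = (-0.0199, -0.0549, 0.0449, 0.9973)
v' = (1.7800, 0.6100, 1.2500)
ω' = (0.9085, 1.0560, 0.5220)

a = (-0.2000, -0.9000, 0.5000)
p' = p + v·dt = (3.0800, 2.3700, -2.3800)
v' = v + a·dt = (1.7800, 0.6100, 1.2500)
(τ − ω×Iω)/I = (0.0850, -0.4400, 1.2200)
ω + α·dt = (0.9085, 1.0560, 0.5220)
q⊗(0,ω) = (-0.4000000, -1.1000000, 0.9000000, 0.0000000)
q' = normalize(q + ½dt·q⊗(0,ω)) = (-0.0199, -0.0549, 0.0449, 0.9973)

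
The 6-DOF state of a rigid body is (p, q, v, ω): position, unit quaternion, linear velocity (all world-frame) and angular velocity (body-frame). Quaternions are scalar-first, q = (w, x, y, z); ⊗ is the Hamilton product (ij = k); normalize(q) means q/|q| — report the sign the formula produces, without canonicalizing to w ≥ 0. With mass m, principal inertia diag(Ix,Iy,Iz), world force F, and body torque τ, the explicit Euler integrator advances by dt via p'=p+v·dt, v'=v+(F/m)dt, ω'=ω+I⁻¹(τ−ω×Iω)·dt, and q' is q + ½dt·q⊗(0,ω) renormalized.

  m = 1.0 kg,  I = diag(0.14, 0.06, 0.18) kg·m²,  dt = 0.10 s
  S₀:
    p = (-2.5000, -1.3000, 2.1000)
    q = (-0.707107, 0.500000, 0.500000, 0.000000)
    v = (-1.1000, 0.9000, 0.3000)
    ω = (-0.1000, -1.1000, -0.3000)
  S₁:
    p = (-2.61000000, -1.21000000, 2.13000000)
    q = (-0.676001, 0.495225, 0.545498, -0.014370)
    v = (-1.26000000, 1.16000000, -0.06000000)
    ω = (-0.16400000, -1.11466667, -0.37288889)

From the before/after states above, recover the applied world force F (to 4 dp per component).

F = (-1.6000, 2.6000, -3.6000)

v₁ − v₀ = (-0.16000000, 0.26000000, -0.36000000)
F = m·Δv/dt = (-1.6000, 2.6000, -3.6000)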